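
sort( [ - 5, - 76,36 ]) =[ - 76,  -  5, 36 ] 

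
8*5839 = 46712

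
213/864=71/288 = 0.25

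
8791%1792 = 1623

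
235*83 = 19505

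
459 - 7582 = -7123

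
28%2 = 0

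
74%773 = 74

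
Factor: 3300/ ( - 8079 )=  - 2^2*5^2*11^1*2693^( - 1 )= - 1100/2693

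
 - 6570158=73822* ( - 89)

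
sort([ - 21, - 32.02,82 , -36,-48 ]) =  [ - 48,  -  36, - 32.02,- 21, 82] 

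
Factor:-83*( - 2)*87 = 14442 = 2^1*3^1*29^1*83^1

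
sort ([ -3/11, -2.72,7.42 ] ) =[ - 2.72, - 3/11, 7.42] 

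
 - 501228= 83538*(-6) 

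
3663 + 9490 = 13153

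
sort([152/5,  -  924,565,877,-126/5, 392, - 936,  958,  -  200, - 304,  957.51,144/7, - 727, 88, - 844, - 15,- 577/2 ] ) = [ - 936, - 924, - 844, - 727,  -  304,-577/2, - 200, - 126/5, - 15, 144/7, 152/5,88 , 392, 565,877,957.51, 958]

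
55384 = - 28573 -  - 83957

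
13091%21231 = 13091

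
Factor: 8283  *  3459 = 3^2*11^1 * 251^1 * 1153^1 = 28650897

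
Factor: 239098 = 2^1*119549^1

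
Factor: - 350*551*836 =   -  2^3* 5^2*7^1 * 11^1*19^2*29^1 = -  161222600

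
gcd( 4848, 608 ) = 16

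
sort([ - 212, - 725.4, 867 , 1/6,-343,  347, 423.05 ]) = [- 725.4, - 343 , - 212, 1/6,  347,423.05,  867 ]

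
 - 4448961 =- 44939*99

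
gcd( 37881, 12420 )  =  621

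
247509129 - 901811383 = -654302254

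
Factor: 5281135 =5^1*17^1*62131^1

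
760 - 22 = 738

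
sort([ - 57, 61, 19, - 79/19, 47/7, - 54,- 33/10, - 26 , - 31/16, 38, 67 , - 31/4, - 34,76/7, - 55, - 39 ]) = [ - 57, - 55, - 54, - 39, - 34 , - 26, - 31/4, - 79/19, - 33/10, - 31/16,47/7, 76/7 , 19,38, 61,67]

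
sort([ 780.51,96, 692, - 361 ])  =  [ - 361,96,  692,780.51]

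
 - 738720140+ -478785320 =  - 1217505460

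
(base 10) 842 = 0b1101001010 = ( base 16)34A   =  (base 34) OQ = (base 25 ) 18h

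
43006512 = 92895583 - 49889071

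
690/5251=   690/5251 = 0.13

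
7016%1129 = 242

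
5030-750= 4280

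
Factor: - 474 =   -  2^1 * 3^1*79^1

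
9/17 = 9/17=0.53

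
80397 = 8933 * 9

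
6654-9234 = -2580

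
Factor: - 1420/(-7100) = 5^ ( - 1 ) = 1/5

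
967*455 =439985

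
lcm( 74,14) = 518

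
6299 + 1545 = 7844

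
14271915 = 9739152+4532763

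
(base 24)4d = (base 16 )6d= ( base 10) 109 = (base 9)131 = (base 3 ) 11001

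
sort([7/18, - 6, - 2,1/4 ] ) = [-6, - 2, 1/4, 7/18 ]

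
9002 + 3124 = 12126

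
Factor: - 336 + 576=240=2^4*3^1 * 5^1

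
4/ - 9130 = - 2/4565 = - 0.00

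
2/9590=1/4795 = 0.00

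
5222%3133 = 2089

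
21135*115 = 2430525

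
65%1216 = 65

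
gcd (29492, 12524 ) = 404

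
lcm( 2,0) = 0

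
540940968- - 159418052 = 700359020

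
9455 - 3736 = 5719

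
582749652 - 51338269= 531411383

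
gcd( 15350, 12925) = 25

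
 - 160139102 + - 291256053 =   -  451395155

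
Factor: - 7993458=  - 2^1*3^3*11^1*13457^1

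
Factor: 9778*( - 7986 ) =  - 78087108= -2^2*3^1*11^3*4889^1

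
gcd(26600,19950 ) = 6650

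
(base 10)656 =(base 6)3012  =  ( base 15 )2db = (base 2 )1010010000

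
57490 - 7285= 50205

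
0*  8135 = 0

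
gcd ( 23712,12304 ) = 16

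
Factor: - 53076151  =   - 1097^1*48383^1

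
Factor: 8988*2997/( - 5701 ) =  - 2^2 * 3^5 * 7^1 * 37^1 * 107^1 *5701^ (-1) = - 26937036/5701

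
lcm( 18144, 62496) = 562464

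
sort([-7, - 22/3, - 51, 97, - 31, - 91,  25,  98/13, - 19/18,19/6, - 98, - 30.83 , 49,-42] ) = [ - 98, - 91, - 51, - 42, - 31, - 30.83, - 22/3, - 7, - 19/18,19/6,98/13,25, 49,97]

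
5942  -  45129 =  - 39187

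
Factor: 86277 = 3^1 * 28759^1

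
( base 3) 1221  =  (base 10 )52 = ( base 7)103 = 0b110100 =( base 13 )40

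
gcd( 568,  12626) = 2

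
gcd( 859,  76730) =1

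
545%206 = 133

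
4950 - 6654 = -1704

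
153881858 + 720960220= 874842078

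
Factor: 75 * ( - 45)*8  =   - 2^3*3^3*5^3=- 27000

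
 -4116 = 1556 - 5672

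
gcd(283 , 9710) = 1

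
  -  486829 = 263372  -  750201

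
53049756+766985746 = 820035502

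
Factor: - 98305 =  - 5^1 * 19661^1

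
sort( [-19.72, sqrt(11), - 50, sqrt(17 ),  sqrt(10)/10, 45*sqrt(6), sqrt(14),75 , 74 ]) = [-50, - 19.72,sqrt(10 )/10, sqrt( 11),sqrt (14),sqrt( 17),74,75,45*sqrt(6)] 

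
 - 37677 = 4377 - 42054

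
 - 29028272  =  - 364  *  79748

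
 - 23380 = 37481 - 60861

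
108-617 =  - 509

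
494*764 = 377416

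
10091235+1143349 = 11234584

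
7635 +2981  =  10616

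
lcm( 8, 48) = 48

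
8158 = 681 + 7477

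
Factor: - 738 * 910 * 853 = - 2^2*3^2*5^1*7^1 * 13^1 * 41^1*853^1 = - 572857740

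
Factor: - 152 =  - 2^3*19^1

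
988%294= 106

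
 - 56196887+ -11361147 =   -  67558034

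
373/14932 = 373/14932 = 0.02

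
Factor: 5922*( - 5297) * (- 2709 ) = 2^1  *  3^4*7^2 * 43^1 * 47^1*5297^1= 84978171306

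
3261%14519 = 3261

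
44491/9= 44491/9= 4943.44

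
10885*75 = 816375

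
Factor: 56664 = 2^3*3^2*787^1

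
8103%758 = 523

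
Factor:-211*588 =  - 124068 = - 2^2*3^1*7^2*211^1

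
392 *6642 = 2603664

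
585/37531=45/2887 = 0.02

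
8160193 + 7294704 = 15454897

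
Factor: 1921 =17^1 * 113^1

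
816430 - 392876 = 423554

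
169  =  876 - 707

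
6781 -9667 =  - 2886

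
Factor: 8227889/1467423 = 3^(-3 )* 17^( - 1 )*23^( - 1)*139^(-1)*8227889^1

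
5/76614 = 5/76614   =  0.00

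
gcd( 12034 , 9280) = 2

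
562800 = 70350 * 8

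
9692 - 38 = 9654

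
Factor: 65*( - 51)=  - 3315 = - 3^1*5^1*13^1 * 17^1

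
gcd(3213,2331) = 63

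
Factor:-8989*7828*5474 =-385182892808 = -2^3*7^1*17^1*19^1*23^1*89^1 * 101^1 * 103^1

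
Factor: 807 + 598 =1405  =  5^1*281^1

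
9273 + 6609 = 15882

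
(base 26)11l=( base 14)399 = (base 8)1323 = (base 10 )723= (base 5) 10343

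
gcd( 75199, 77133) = 1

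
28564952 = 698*40924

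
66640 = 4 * 16660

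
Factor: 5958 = 2^1*3^2*331^1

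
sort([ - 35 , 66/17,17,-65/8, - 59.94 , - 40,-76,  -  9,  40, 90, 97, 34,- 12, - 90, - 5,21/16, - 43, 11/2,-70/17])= [ -90, - 76,-59.94, - 43, -40, - 35, - 12 , - 9, - 65/8 , -5, - 70/17,21/16,  66/17, 11/2, 17, 34, 40, 90, 97 ]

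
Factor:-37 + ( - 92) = - 3^1*43^1  =  - 129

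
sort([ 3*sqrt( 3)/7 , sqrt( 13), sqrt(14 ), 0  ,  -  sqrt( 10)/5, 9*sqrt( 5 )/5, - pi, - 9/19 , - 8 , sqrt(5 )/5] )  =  [ - 8, - pi, - sqrt( 10)/5, - 9/19, 0, sqrt(5) /5,3*sqrt( 3)/7,sqrt( 13 ),sqrt( 14), 9*sqrt(5 )/5 ]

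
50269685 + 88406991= 138676676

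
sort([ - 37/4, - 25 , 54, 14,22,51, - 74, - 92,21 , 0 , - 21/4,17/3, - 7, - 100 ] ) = [ - 100, - 92, - 74, - 25, - 37/4, - 7 ,-21/4,0,17/3, 14, 21,22,51,54] 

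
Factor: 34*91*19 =58786 = 2^1*7^1*13^1*17^1 * 19^1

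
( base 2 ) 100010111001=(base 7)6340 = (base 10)2233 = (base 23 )452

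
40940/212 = 193  +  6/53 =193.11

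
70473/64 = 1101 + 9/64 = 1101.14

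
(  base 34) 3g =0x76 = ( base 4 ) 1312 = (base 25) 4i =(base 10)118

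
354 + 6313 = 6667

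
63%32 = 31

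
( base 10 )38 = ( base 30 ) 18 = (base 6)102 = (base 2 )100110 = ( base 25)1d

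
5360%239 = 102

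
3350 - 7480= - 4130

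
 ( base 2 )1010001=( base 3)10000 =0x51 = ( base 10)81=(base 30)2l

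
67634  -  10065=57569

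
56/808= 7/101 = 0.07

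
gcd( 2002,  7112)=14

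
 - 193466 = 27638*( - 7) 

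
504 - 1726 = - 1222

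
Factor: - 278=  - 2^1*139^1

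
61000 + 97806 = 158806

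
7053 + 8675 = 15728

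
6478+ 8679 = 15157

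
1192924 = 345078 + 847846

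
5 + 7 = 12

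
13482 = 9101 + 4381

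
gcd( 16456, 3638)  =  34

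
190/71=2 + 48/71 = 2.68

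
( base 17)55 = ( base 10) 90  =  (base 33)2o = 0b1011010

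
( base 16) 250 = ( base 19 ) 1c3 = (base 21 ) 174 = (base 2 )1001010000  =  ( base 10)592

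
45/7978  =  45/7978= 0.01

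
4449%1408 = 225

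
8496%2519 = 939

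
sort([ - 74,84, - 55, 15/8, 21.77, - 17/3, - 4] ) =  [  -  74, - 55, - 17/3, - 4,15/8,21.77,84]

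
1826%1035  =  791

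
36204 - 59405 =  - 23201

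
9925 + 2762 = 12687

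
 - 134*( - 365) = 48910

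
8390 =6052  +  2338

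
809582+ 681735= 1491317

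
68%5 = 3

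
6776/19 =6776/19 = 356.63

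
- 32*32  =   - 1024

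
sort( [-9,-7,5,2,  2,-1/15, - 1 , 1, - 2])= [-9,- 7, - 2, - 1,-1/15, 1, 2, 2, 5] 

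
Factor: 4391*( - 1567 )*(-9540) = 65641849380 = 2^2*3^2*5^1 * 53^1*1567^1 * 4391^1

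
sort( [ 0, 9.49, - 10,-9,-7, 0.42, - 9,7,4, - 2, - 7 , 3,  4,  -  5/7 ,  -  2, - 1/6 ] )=[-10, - 9, - 9, - 7 , - 7, - 2 , - 2, - 5/7,  -  1/6, 0,0.42,3,4,  4  ,  7, 9.49]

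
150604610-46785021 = 103819589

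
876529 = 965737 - 89208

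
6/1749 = 2/583 = 0.00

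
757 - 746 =11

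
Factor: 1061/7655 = 5^ ( -1 )*1061^1 * 1531^(-1)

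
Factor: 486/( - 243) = - 2^1 = - 2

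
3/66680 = 3/66680 = 0.00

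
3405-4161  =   - 756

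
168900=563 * 300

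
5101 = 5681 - 580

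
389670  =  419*930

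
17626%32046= 17626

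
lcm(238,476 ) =476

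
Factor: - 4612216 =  - 2^3*7^1*82361^1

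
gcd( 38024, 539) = 49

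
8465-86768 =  - 78303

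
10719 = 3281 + 7438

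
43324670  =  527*82210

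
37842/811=46 + 536/811 = 46.66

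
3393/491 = 3393/491 =6.91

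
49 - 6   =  43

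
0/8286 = 0 = 0.00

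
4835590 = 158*30605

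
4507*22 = 99154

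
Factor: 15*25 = 3^1 * 5^3 = 375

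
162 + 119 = 281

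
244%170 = 74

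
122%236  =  122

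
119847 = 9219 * 13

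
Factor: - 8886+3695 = - 5191 = -  29^1*179^1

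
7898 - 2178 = 5720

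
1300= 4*325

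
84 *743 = 62412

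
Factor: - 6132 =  - 2^2 * 3^1*7^1*73^1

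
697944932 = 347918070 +350026862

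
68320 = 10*6832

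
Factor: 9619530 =2^1*3^1*5^1*43^1*7457^1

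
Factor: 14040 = 2^3*3^3*5^1*13^1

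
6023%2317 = 1389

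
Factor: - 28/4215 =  - 2^2*3^ ( - 1)*5^( - 1) * 7^1*281^(- 1 )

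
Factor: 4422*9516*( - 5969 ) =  - 2^3 * 3^2*11^1*13^1*47^1*61^1*67^1*127^1 = -251174039688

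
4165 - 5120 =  - 955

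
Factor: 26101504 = 2^8*11^1*13^1* 23^1*31^1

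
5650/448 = 2825/224= 12.61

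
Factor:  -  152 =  - 2^3  *19^1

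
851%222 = 185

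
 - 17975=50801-68776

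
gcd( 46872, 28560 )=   168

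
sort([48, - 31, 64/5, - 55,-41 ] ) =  [ - 55, -41, - 31, 64/5,48]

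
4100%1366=2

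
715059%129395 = 68084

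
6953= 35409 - 28456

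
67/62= 1 + 5/62 = 1.08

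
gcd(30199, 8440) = 1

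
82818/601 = 137 +481/601 = 137.80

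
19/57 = 1/3 =0.33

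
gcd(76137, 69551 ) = 1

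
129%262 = 129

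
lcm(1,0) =0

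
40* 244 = 9760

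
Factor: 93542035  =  5^1* 19^1*23^1*31^1*1381^1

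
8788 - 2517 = 6271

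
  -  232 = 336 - 568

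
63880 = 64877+  -  997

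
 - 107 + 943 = 836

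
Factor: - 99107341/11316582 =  - 2^( - 1 )*3^(-2)* 31^1*628699^( - 1)*3197011^1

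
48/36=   4/3= 1.33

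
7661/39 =7661/39 = 196.44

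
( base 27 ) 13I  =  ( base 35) nn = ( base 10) 828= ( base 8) 1474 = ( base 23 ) 1d0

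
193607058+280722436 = 474329494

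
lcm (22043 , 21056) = 1410752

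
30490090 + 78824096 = 109314186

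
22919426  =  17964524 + 4954902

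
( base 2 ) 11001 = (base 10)25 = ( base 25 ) 10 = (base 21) 14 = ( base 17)18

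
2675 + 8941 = 11616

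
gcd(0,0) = 0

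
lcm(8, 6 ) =24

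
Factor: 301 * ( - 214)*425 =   -  27375950 =- 2^1*5^2 * 7^1*17^1*43^1 * 107^1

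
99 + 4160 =4259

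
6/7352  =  3/3676 = 0.00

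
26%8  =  2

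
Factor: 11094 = 2^1*3^1*43^2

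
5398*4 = 21592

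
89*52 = 4628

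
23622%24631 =23622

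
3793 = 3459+334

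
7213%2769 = 1675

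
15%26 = 15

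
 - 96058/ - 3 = 32019 + 1/3= 32019.33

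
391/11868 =17/516 = 0.03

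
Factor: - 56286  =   - 2^1*3^2  *53^1*59^1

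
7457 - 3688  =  3769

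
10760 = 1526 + 9234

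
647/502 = 1 + 145/502 = 1.29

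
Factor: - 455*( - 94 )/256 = 2^( - 7) *5^1*7^1*13^1*47^1 = 21385/128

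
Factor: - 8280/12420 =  - 2/3 = - 2^1*3^ ( - 1)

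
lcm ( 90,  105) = 630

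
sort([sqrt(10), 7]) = [sqrt( 10),7] 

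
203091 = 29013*7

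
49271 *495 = 24389145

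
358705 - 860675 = -501970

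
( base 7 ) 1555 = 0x274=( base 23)147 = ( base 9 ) 767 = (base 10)628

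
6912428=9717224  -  2804796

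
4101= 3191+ 910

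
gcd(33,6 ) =3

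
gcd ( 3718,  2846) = 2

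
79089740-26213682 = 52876058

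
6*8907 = 53442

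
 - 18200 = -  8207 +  - 9993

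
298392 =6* 49732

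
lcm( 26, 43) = 1118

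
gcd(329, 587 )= 1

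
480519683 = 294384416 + 186135267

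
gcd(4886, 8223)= 1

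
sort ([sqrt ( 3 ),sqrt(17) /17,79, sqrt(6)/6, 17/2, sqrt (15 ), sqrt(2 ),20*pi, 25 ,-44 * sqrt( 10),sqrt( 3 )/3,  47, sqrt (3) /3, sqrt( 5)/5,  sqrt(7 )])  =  [ - 44*sqrt( 10),sqrt(17 )/17,  sqrt(6 )/6,  sqrt(  5) /5 , sqrt( 3) /3 , sqrt( 3 )/3,  sqrt(2 ),sqrt( 3),sqrt( 7),sqrt( 15), 17/2,25,47, 20* pi,79 ] 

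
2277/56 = 2277/56 = 40.66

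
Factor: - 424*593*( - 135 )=33943320 = 2^3*3^3*5^1*53^1*593^1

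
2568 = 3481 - 913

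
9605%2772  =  1289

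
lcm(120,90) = 360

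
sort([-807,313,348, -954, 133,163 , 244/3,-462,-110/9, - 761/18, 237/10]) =[-954,- 807,-462, - 761/18,-110/9,237/10, 244/3  ,  133, 163, 313 , 348]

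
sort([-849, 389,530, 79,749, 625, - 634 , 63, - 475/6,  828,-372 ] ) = [ - 849,-634, - 372, - 475/6, 63,79,389,530, 625,749,828]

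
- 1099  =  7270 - 8369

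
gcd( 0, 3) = 3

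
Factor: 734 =2^1 *367^1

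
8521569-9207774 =-686205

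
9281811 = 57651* 161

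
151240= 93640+57600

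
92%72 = 20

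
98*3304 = 323792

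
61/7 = 8 + 5/7 = 8.71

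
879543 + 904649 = 1784192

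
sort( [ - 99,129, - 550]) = [ - 550,-99,129] 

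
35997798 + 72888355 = 108886153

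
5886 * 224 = 1318464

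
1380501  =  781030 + 599471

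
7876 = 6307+1569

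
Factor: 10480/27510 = 8/21 = 2^3*3^( - 1 )*7^( - 1 ) 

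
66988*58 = 3885304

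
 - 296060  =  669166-965226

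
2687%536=7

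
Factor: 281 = 281^1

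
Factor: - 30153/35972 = - 57/68 = - 2^( - 2 )*3^1*17^( - 1 )*19^1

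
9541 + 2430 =11971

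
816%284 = 248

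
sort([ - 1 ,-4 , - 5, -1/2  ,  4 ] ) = [-5, - 4,- 1  , - 1/2,4]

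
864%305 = 254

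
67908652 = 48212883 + 19695769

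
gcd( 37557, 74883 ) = 3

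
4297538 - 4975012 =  - 677474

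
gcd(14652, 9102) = 222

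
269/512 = 269/512=0.53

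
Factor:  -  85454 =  - 2^1*42727^1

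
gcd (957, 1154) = 1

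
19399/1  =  19399 = 19399.00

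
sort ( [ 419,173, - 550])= [ - 550,  173,419]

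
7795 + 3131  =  10926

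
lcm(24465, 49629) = 1737015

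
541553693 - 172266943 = 369286750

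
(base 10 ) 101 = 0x65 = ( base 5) 401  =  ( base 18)5b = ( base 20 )51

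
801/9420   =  267/3140  =  0.09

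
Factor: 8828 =2^2*2207^1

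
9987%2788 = 1623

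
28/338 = 14/169 = 0.08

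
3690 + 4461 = 8151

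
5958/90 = 331/5 = 66.20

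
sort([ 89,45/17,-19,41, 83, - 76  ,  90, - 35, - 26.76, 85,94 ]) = [ - 76,- 35, - 26.76,  -  19  ,  45/17,  41, 83, 85,89,90,94]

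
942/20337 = 314/6779 = 0.05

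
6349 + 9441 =15790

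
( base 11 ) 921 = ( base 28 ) 1BK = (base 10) 1112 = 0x458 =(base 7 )3146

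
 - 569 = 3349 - 3918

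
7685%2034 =1583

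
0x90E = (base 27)34n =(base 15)a48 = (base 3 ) 10011212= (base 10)2318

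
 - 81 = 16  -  97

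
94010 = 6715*14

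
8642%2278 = 1808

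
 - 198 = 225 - 423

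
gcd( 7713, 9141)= 3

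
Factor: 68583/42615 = 22861/14205 = 3^( - 1)*5^(- 1 ) * 947^ ( - 1)*22861^1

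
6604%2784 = 1036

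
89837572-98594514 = - 8756942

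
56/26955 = 56/26955=0.00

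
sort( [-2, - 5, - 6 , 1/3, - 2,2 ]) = [ - 6,  -  5, - 2, - 2,1/3,2]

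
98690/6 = 49345/3 = 16448.33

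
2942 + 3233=6175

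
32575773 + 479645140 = 512220913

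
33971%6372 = 2111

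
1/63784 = 1/63784 = 0.00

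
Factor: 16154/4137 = 82/21 = 2^1*3^(  -  1 )*7^( - 1 )*41^1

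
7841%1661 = 1197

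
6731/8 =6731/8 =841.38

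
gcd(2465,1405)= 5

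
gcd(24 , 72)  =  24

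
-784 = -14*56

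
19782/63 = 314 = 314.00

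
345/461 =345/461 = 0.75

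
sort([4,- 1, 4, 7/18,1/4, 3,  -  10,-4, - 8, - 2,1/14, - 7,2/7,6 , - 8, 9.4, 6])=[  -  10, - 8, - 8, - 7, - 4, - 2, - 1, 1/14 , 1/4,2/7,7/18,  3,4,4,6,6, 9.4 ]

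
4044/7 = 4044/7 = 577.71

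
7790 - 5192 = 2598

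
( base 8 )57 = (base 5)142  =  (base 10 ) 47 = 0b101111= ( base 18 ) 2b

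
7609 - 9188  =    -  1579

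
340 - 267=73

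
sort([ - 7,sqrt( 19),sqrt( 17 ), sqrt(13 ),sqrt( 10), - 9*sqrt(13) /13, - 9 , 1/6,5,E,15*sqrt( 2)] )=[-9 , - 7,  -  9*sqrt(13 ) /13,1/6, E,sqrt( 10 ) , sqrt (13), sqrt( 17),  sqrt(19), 5, 15*sqrt( 2 )] 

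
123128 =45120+78008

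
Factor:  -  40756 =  - 2^2*23^1*443^1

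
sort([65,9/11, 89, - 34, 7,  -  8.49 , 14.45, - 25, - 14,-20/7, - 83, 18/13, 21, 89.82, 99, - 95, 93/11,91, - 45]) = [-95, - 83, - 45 , - 34,  -  25, - 14 , - 8.49,-20/7, 9/11, 18/13, 7, 93/11, 14.45, 21, 65, 89,  89.82,91, 99]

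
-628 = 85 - 713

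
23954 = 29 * 826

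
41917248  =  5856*7158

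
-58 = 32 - 90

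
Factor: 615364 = 2^2*153841^1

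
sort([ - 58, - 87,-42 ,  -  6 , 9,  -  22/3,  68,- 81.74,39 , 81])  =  [-87,  -  81.74, - 58,-42, - 22/3, - 6, 9 , 39, 68,81] 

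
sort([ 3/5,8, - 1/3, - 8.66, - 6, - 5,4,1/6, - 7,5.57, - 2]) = [ - 8.66, - 7, -6 ,  -  5 , - 2, - 1/3,1/6, 3/5,4, 5.57,8] 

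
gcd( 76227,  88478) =1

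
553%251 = 51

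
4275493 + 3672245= 7947738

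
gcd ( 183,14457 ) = 183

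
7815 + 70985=78800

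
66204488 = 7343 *9016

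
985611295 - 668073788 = 317537507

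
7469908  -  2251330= 5218578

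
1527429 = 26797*57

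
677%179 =140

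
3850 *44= 169400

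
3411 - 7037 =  - 3626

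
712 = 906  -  194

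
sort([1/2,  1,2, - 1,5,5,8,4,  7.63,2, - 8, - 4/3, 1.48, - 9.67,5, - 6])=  [ - 9.67, - 8, - 6, - 4/3 , - 1,1/2,1,1.48,2,2,4,5,5 , 5 , 7.63,8 ]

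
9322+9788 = 19110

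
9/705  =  3/235 = 0.01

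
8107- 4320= 3787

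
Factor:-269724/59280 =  - 2^ ( - 2 )*5^( - 1 )*7^1*13^1 = - 91/20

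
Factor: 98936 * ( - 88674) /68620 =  - 2^2 * 3^1 * 5^( - 1 )*47^ ( - 1) * 73^( - 1 )*83^1*149^1*14779^1 = - 2193262716/17155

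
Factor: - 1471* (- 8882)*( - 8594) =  - 112284236668= - 2^2*1471^1 * 4297^1 * 4441^1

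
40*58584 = 2343360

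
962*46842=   45062004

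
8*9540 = 76320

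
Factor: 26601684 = 2^2*3^1*59^1*37573^1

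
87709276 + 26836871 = 114546147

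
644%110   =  94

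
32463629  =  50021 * 649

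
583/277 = 2 + 29/277 = 2.10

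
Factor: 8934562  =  2^1 * 7^2*13^1*7013^1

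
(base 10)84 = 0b1010100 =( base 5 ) 314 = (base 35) 2e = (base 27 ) 33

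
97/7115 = 97/7115=   0.01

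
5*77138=385690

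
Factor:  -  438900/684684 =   -  3^( -1 )*5^2*13^( - 1) =- 25/39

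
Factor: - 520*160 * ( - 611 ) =2^8*5^2*13^2*47^1 =50835200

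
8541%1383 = 243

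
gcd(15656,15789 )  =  19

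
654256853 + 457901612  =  1112158465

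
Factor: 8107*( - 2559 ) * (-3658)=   75888183954 = 2^1 * 3^1*11^2* 31^1*59^1 * 67^1*853^1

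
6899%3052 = 795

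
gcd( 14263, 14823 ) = 1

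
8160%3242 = 1676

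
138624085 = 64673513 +73950572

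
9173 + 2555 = 11728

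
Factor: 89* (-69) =-3^1*23^1*89^1 = -6141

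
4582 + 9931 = 14513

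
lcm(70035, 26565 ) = 770385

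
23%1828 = 23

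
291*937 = 272667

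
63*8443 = 531909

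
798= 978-180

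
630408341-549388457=81019884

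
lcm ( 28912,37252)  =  1937104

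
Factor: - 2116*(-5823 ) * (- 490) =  - 2^3*3^2  *  5^1 * 7^2*23^2 * 647^1 = - 6037519320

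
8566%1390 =226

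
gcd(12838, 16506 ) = 1834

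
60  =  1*60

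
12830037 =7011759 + 5818278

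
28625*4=114500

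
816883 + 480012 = 1296895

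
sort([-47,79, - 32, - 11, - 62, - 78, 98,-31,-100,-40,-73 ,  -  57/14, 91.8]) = [ - 100,-78, - 73,  -  62,-47,- 40,-32,-31, - 11, - 57/14,79,91.8,98]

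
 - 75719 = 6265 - 81984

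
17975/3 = 5991  +  2/3 = 5991.67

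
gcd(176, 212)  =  4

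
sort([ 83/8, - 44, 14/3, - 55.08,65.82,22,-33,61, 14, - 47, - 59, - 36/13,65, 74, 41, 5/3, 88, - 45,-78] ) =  [ - 78, - 59 , - 55.08,- 47, - 45, - 44, - 33 , - 36/13, 5/3, 14/3,83/8,14,22, 41, 61, 65, 65.82,74,88]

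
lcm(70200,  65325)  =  4703400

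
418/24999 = 418/24999 = 0.02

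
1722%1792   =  1722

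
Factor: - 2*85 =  - 170 = - 2^1*5^1* 17^1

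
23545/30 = 4709/6=784.83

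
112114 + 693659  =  805773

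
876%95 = 21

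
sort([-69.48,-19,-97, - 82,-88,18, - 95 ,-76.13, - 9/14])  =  [ - 97,- 95,-88,-82,-76.13, - 69.48,-19, - 9/14,18] 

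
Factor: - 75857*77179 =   -  31^1*113^1 * 683^1*2447^1  =  - 5854567403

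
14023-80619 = -66596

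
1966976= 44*44704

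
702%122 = 92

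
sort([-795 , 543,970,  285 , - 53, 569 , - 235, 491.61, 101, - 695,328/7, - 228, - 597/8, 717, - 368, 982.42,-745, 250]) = [ - 795, - 745, - 695, - 368, - 235,-228, - 597/8, - 53, 328/7, 101,250,  285, 491.61, 543, 569, 717, 970, 982.42 ] 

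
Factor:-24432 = - 2^4 * 3^1 *509^1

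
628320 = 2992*210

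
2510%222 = 68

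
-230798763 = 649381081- 880179844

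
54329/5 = 54329/5 = 10865.80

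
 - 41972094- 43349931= - 85322025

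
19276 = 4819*4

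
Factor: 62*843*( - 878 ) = -45889548  =  -2^2*3^1*31^1*281^1*439^1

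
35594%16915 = 1764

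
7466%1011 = 389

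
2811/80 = 35 + 11/80 = 35.14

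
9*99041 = 891369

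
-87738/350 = -6267/25 = - 250.68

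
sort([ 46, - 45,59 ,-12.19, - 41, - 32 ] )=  [ - 45 , - 41, - 32, - 12.19,46,59]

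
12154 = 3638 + 8516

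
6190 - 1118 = 5072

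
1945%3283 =1945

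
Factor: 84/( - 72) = -2^( - 1 )*3^( - 1 )*7^1 = - 7/6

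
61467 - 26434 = 35033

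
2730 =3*910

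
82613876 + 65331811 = 147945687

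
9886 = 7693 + 2193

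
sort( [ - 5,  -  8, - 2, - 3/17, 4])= [ - 8,-5, - 2 , - 3/17,4]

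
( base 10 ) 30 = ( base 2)11110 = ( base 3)1010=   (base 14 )22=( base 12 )26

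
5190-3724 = 1466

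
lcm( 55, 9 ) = 495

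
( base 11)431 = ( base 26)JO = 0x206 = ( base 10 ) 518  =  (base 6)2222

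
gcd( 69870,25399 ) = 1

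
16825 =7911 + 8914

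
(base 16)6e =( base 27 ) 42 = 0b1101110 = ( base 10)110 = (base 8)156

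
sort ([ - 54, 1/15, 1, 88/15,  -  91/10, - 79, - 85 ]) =[ - 85,-79, - 54 ,- 91/10,1/15,  1, 88/15] 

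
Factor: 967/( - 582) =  - 2^(  -  1)*3^ ( - 1)*  97^(-1)*967^1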